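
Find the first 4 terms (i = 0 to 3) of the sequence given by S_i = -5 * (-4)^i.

This is a geometric sequence.
i=0: S_0 = -5 * (-4)^0 = -5
i=1: S_1 = -5 * (-4)^1 = 20
i=2: S_2 = -5 * (-4)^2 = -80
i=3: S_3 = -5 * (-4)^3 = 320
The first 4 terms are: [-5, 20, -80, 320]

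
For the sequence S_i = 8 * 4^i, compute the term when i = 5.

S_5 = 8 * 4^5 = 8 * 1024 = 8192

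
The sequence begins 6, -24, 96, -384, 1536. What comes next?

Ratios: -24 / 6 = -4.0
This is a geometric sequence with common ratio r = -4.
Next term = 1536 * -4 = -6144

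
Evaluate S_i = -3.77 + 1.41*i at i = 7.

S_7 = -3.77 + 1.41*7 = -3.77 + 9.87 = 6.1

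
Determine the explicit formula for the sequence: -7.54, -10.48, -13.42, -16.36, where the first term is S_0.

Check differences: -10.48 - -7.54 = -2.94
-13.42 - -10.48 = -2.94
Common difference d = -2.94.
First term a = -7.54.
Formula: S_i = -7.54 - 2.94*i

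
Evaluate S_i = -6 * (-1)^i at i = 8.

S_8 = -6 * (-1)^8 = -6 * 1 = -6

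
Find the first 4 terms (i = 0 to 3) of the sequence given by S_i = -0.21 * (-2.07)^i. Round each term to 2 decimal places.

This is a geometric sequence.
i=0: S_0 = -0.21 * (-2.07)^0 = -0.21
i=1: S_1 = -0.21 * (-2.07)^1 ≈ 0.43
i=2: S_2 = -0.21 * (-2.07)^2 ≈ -0.9
i=3: S_3 = -0.21 * (-2.07)^3 ≈ 1.86
The first 4 terms are: [-0.21, 0.43, -0.9, 1.86]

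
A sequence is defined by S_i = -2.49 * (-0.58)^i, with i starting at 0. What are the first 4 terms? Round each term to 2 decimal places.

This is a geometric sequence.
i=0: S_0 = -2.49 * (-0.58)^0 = -2.49
i=1: S_1 = -2.49 * (-0.58)^1 ≈ 1.44
i=2: S_2 = -2.49 * (-0.58)^2 ≈ -0.84
i=3: S_3 = -2.49 * (-0.58)^3 ≈ 0.49
The first 4 terms are: [-2.49, 1.44, -0.84, 0.49]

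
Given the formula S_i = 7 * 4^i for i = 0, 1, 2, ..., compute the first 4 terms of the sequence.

This is a geometric sequence.
i=0: S_0 = 7 * 4^0 = 7
i=1: S_1 = 7 * 4^1 = 28
i=2: S_2 = 7 * 4^2 = 112
i=3: S_3 = 7 * 4^3 = 448
The first 4 terms are: [7, 28, 112, 448]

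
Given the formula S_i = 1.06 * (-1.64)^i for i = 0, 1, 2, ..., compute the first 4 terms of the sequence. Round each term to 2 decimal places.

This is a geometric sequence.
i=0: S_0 = 1.06 * (-1.64)^0 = 1.06
i=1: S_1 = 1.06 * (-1.64)^1 ≈ -1.74
i=2: S_2 = 1.06 * (-1.64)^2 ≈ 2.85
i=3: S_3 = 1.06 * (-1.64)^3 ≈ -4.68
The first 4 terms are: [1.06, -1.74, 2.85, -4.68]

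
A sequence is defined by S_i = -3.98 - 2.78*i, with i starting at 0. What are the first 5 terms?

This is an arithmetic sequence.
i=0: S_0 = -3.98 + -2.78*0 = -3.98
i=1: S_1 = -3.98 + -2.78*1 = -6.76
i=2: S_2 = -3.98 + -2.78*2 = -9.54
i=3: S_3 = -3.98 + -2.78*3 = -12.32
i=4: S_4 = -3.98 + -2.78*4 = -15.1
The first 5 terms are: [-3.98, -6.76, -9.54, -12.32, -15.1]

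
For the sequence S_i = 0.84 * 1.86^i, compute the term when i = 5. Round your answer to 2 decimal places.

S_5 = 0.84 * 1.86^5 ≈ 0.84 * 22.262 ≈ 18.7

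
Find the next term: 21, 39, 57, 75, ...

Differences: 39 - 21 = 18
This is an arithmetic sequence with common difference d = 18.
Next term = 75 + 18 = 93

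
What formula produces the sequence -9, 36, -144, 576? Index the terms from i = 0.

Check ratios: 36 / -9 = -4.0
Common ratio r = -4.
First term a = -9.
Formula: S_i = -9 * (-4)^i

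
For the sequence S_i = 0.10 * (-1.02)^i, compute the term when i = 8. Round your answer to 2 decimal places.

S_8 = 0.1 * (-1.02)^8 ≈ 0.1 * 1.1717 ≈ 0.12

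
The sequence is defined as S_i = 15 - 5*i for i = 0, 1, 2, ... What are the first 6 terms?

This is an arithmetic sequence.
i=0: S_0 = 15 + -5*0 = 15
i=1: S_1 = 15 + -5*1 = 10
i=2: S_2 = 15 + -5*2 = 5
i=3: S_3 = 15 + -5*3 = 0
i=4: S_4 = 15 + -5*4 = -5
i=5: S_5 = 15 + -5*5 = -10
The first 6 terms are: [15, 10, 5, 0, -5, -10]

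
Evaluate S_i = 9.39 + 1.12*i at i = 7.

S_7 = 9.39 + 1.12*7 = 9.39 + 7.84 = 17.23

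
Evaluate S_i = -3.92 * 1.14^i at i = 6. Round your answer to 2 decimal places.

S_6 = -3.92 * 1.14^6 ≈ -3.92 * 2.195 ≈ -8.6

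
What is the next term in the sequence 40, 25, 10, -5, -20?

Differences: 25 - 40 = -15
This is an arithmetic sequence with common difference d = -15.
Next term = -20 + -15 = -35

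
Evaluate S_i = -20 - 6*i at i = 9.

S_9 = -20 + -6*9 = -20 + -54 = -74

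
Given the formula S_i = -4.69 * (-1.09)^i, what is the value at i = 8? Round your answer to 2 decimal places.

S_8 = -4.69 * (-1.09)^8 ≈ -4.69 * 1.9926 ≈ -9.35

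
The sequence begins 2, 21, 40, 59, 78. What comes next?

Differences: 21 - 2 = 19
This is an arithmetic sequence with common difference d = 19.
Next term = 78 + 19 = 97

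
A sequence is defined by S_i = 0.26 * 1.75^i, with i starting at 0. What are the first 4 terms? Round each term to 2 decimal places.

This is a geometric sequence.
i=0: S_0 = 0.26 * 1.75^0 = 0.26
i=1: S_1 = 0.26 * 1.75^1 ≈ 0.46
i=2: S_2 = 0.26 * 1.75^2 ≈ 0.8
i=3: S_3 = 0.26 * 1.75^3 ≈ 1.39
The first 4 terms are: [0.26, 0.46, 0.8, 1.39]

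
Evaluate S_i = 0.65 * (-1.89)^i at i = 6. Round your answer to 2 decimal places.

S_6 = 0.65 * (-1.89)^6 ≈ 0.65 * 45.5796 ≈ 29.63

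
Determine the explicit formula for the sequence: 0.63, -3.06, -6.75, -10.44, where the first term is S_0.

Check differences: -3.06 - 0.63 = -3.69
-6.75 - -3.06 = -3.69
Common difference d = -3.69.
First term a = 0.63.
Formula: S_i = 0.63 - 3.69*i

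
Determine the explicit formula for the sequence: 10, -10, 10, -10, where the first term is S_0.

Check ratios: -10 / 10 = -1.0
Common ratio r = -1.
First term a = 10.
Formula: S_i = 10 * (-1)^i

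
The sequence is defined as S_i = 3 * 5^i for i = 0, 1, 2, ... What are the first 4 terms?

This is a geometric sequence.
i=0: S_0 = 3 * 5^0 = 3
i=1: S_1 = 3 * 5^1 = 15
i=2: S_2 = 3 * 5^2 = 75
i=3: S_3 = 3 * 5^3 = 375
The first 4 terms are: [3, 15, 75, 375]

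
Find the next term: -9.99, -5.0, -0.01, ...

Differences: -5.0 - -9.99 = 4.99
This is an arithmetic sequence with common difference d = 4.99.
Next term = -0.01 + 4.99 = 4.98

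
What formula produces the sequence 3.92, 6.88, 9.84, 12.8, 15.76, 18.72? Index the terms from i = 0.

Check differences: 6.88 - 3.92 = 2.96
9.84 - 6.88 = 2.96
Common difference d = 2.96.
First term a = 3.92.
Formula: S_i = 3.92 + 2.96*i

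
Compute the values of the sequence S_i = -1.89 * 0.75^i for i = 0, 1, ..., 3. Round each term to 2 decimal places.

This is a geometric sequence.
i=0: S_0 = -1.89 * 0.75^0 = -1.89
i=1: S_1 = -1.89 * 0.75^1 ≈ -1.42
i=2: S_2 = -1.89 * 0.75^2 ≈ -1.06
i=3: S_3 = -1.89 * 0.75^3 ≈ -0.8
The first 4 terms are: [-1.89, -1.42, -1.06, -0.8]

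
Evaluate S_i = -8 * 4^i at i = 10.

S_10 = -8 * 4^10 = -8 * 1048576 = -8388608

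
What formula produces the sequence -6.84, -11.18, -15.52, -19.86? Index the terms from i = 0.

Check differences: -11.18 - -6.84 = -4.34
-15.52 - -11.18 = -4.34
Common difference d = -4.34.
First term a = -6.84.
Formula: S_i = -6.84 - 4.34*i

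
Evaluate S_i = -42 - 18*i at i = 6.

S_6 = -42 + -18*6 = -42 + -108 = -150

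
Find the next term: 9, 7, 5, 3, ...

Differences: 7 - 9 = -2
This is an arithmetic sequence with common difference d = -2.
Next term = 3 + -2 = 1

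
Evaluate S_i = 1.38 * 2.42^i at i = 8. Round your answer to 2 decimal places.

S_8 = 1.38 * 2.42^8 ≈ 1.38 * 1176.3131 ≈ 1623.31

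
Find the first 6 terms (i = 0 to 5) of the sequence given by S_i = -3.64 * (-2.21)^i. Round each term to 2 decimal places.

This is a geometric sequence.
i=0: S_0 = -3.64 * (-2.21)^0 = -3.64
i=1: S_1 = -3.64 * (-2.21)^1 ≈ 8.04
i=2: S_2 = -3.64 * (-2.21)^2 ≈ -17.78
i=3: S_3 = -3.64 * (-2.21)^3 ≈ 39.29
i=4: S_4 = -3.64 * (-2.21)^4 ≈ -86.83
i=5: S_5 = -3.64 * (-2.21)^5 ≈ 191.89
The first 6 terms are: [-3.64, 8.04, -17.78, 39.29, -86.83, 191.89]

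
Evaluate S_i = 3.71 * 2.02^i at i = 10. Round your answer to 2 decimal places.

S_10 = 3.71 * 2.02^10 ≈ 3.71 * 1131.1331 ≈ 4196.5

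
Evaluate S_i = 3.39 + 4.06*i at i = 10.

S_10 = 3.39 + 4.06*10 = 3.39 + 40.6 = 43.99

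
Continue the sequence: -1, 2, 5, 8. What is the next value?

Differences: 2 - -1 = 3
This is an arithmetic sequence with common difference d = 3.
Next term = 8 + 3 = 11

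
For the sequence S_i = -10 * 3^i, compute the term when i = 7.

S_7 = -10 * 3^7 = -10 * 2187 = -21870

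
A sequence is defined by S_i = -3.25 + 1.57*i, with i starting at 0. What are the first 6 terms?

This is an arithmetic sequence.
i=0: S_0 = -3.25 + 1.57*0 = -3.25
i=1: S_1 = -3.25 + 1.57*1 = -1.68
i=2: S_2 = -3.25 + 1.57*2 = -0.11
i=3: S_3 = -3.25 + 1.57*3 = 1.46
i=4: S_4 = -3.25 + 1.57*4 = 3.03
i=5: S_5 = -3.25 + 1.57*5 = 4.6
The first 6 terms are: [-3.25, -1.68, -0.11, 1.46, 3.03, 4.6]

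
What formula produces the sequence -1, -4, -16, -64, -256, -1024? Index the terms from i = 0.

Check ratios: -4 / -1 = 4.0
Common ratio r = 4.
First term a = -1.
Formula: S_i = -1 * 4^i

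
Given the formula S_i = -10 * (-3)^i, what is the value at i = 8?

S_8 = -10 * (-3)^8 = -10 * 6561 = -65610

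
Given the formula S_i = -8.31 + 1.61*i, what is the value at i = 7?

S_7 = -8.31 + 1.61*7 = -8.31 + 11.27 = 2.96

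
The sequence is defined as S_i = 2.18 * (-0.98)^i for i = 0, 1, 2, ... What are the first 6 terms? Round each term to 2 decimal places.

This is a geometric sequence.
i=0: S_0 = 2.18 * (-0.98)^0 = 2.18
i=1: S_1 = 2.18 * (-0.98)^1 ≈ -2.14
i=2: S_2 = 2.18 * (-0.98)^2 ≈ 2.09
i=3: S_3 = 2.18 * (-0.98)^3 ≈ -2.05
i=4: S_4 = 2.18 * (-0.98)^4 ≈ 2.01
i=5: S_5 = 2.18 * (-0.98)^5 ≈ -1.97
The first 6 terms are: [2.18, -2.14, 2.09, -2.05, 2.01, -1.97]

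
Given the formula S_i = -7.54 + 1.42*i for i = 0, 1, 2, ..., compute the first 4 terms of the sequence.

This is an arithmetic sequence.
i=0: S_0 = -7.54 + 1.42*0 = -7.54
i=1: S_1 = -7.54 + 1.42*1 = -6.12
i=2: S_2 = -7.54 + 1.42*2 = -4.7
i=3: S_3 = -7.54 + 1.42*3 = -3.28
The first 4 terms are: [-7.54, -6.12, -4.7, -3.28]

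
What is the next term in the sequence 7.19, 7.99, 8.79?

Differences: 7.99 - 7.19 = 0.8
This is an arithmetic sequence with common difference d = 0.8.
Next term = 8.79 + 0.8 = 9.59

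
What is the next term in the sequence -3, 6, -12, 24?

Ratios: 6 / -3 = -2.0
This is a geometric sequence with common ratio r = -2.
Next term = 24 * -2 = -48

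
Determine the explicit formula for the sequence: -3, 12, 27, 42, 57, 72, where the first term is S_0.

Check differences: 12 - -3 = 15
27 - 12 = 15
Common difference d = 15.
First term a = -3.
Formula: S_i = -3 + 15*i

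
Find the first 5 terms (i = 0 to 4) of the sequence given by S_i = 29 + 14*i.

This is an arithmetic sequence.
i=0: S_0 = 29 + 14*0 = 29
i=1: S_1 = 29 + 14*1 = 43
i=2: S_2 = 29 + 14*2 = 57
i=3: S_3 = 29 + 14*3 = 71
i=4: S_4 = 29 + 14*4 = 85
The first 5 terms are: [29, 43, 57, 71, 85]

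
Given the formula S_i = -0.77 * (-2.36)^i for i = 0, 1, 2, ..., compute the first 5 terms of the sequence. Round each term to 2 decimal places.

This is a geometric sequence.
i=0: S_0 = -0.77 * (-2.36)^0 = -0.77
i=1: S_1 = -0.77 * (-2.36)^1 ≈ 1.82
i=2: S_2 = -0.77 * (-2.36)^2 ≈ -4.29
i=3: S_3 = -0.77 * (-2.36)^3 ≈ 10.12
i=4: S_4 = -0.77 * (-2.36)^4 ≈ -23.89
The first 5 terms are: [-0.77, 1.82, -4.29, 10.12, -23.89]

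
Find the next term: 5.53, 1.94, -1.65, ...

Differences: 1.94 - 5.53 = -3.59
This is an arithmetic sequence with common difference d = -3.59.
Next term = -1.65 + -3.59 = -5.24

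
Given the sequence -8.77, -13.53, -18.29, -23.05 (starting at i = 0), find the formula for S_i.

Check differences: -13.53 - -8.77 = -4.76
-18.29 - -13.53 = -4.76
Common difference d = -4.76.
First term a = -8.77.
Formula: S_i = -8.77 - 4.76*i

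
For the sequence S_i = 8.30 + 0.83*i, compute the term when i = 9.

S_9 = 8.3 + 0.83*9 = 8.3 + 7.47 = 15.77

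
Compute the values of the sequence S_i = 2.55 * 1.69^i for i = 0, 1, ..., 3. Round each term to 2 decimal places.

This is a geometric sequence.
i=0: S_0 = 2.55 * 1.69^0 = 2.55
i=1: S_1 = 2.55 * 1.69^1 ≈ 4.31
i=2: S_2 = 2.55 * 1.69^2 ≈ 7.28
i=3: S_3 = 2.55 * 1.69^3 ≈ 12.31
The first 4 terms are: [2.55, 4.31, 7.28, 12.31]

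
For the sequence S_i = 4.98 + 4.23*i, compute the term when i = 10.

S_10 = 4.98 + 4.23*10 = 4.98 + 42.3 = 47.28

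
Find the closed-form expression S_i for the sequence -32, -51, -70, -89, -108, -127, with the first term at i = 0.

Check differences: -51 - -32 = -19
-70 - -51 = -19
Common difference d = -19.
First term a = -32.
Formula: S_i = -32 - 19*i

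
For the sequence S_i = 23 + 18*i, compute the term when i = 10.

S_10 = 23 + 18*10 = 23 + 180 = 203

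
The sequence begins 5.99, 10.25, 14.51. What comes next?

Differences: 10.25 - 5.99 = 4.26
This is an arithmetic sequence with common difference d = 4.26.
Next term = 14.51 + 4.26 = 18.77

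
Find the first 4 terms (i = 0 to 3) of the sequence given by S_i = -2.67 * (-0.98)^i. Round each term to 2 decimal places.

This is a geometric sequence.
i=0: S_0 = -2.67 * (-0.98)^0 = -2.67
i=1: S_1 = -2.67 * (-0.98)^1 ≈ 2.62
i=2: S_2 = -2.67 * (-0.98)^2 ≈ -2.56
i=3: S_3 = -2.67 * (-0.98)^3 ≈ 2.51
The first 4 terms are: [-2.67, 2.62, -2.56, 2.51]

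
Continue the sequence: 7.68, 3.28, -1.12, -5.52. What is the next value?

Differences: 3.28 - 7.68 = -4.4
This is an arithmetic sequence with common difference d = -4.4.
Next term = -5.52 + -4.4 = -9.92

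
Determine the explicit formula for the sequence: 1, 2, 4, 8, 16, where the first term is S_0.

Check ratios: 2 / 1 = 2.0
Common ratio r = 2.
First term a = 1.
Formula: S_i = 1 * 2^i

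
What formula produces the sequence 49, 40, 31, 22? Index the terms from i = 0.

Check differences: 40 - 49 = -9
31 - 40 = -9
Common difference d = -9.
First term a = 49.
Formula: S_i = 49 - 9*i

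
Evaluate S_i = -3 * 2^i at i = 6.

S_6 = -3 * 2^6 = -3 * 64 = -192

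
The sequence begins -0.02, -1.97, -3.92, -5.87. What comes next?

Differences: -1.97 - -0.02 = -1.95
This is an arithmetic sequence with common difference d = -1.95.
Next term = -5.87 + -1.95 = -7.82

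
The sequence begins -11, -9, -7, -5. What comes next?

Differences: -9 - -11 = 2
This is an arithmetic sequence with common difference d = 2.
Next term = -5 + 2 = -3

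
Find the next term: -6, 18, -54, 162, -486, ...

Ratios: 18 / -6 = -3.0
This is a geometric sequence with common ratio r = -3.
Next term = -486 * -3 = 1458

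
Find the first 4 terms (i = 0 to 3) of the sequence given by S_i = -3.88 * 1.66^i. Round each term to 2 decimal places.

This is a geometric sequence.
i=0: S_0 = -3.88 * 1.66^0 = -3.88
i=1: S_1 = -3.88 * 1.66^1 ≈ -6.44
i=2: S_2 = -3.88 * 1.66^2 ≈ -10.69
i=3: S_3 = -3.88 * 1.66^3 ≈ -17.75
The first 4 terms are: [-3.88, -6.44, -10.69, -17.75]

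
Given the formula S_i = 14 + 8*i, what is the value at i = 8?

S_8 = 14 + 8*8 = 14 + 64 = 78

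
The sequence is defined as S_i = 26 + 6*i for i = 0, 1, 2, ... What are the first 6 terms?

This is an arithmetic sequence.
i=0: S_0 = 26 + 6*0 = 26
i=1: S_1 = 26 + 6*1 = 32
i=2: S_2 = 26 + 6*2 = 38
i=3: S_3 = 26 + 6*3 = 44
i=4: S_4 = 26 + 6*4 = 50
i=5: S_5 = 26 + 6*5 = 56
The first 6 terms are: [26, 32, 38, 44, 50, 56]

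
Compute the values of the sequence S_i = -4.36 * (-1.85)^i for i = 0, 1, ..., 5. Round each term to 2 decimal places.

This is a geometric sequence.
i=0: S_0 = -4.36 * (-1.85)^0 = -4.36
i=1: S_1 = -4.36 * (-1.85)^1 ≈ 8.07
i=2: S_2 = -4.36 * (-1.85)^2 ≈ -14.92
i=3: S_3 = -4.36 * (-1.85)^3 ≈ 27.61
i=4: S_4 = -4.36 * (-1.85)^4 ≈ -51.07
i=5: S_5 = -4.36 * (-1.85)^5 ≈ 94.48
The first 6 terms are: [-4.36, 8.07, -14.92, 27.61, -51.07, 94.48]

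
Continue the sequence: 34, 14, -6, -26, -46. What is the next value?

Differences: 14 - 34 = -20
This is an arithmetic sequence with common difference d = -20.
Next term = -46 + -20 = -66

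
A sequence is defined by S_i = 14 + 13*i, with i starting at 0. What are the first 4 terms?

This is an arithmetic sequence.
i=0: S_0 = 14 + 13*0 = 14
i=1: S_1 = 14 + 13*1 = 27
i=2: S_2 = 14 + 13*2 = 40
i=3: S_3 = 14 + 13*3 = 53
The first 4 terms are: [14, 27, 40, 53]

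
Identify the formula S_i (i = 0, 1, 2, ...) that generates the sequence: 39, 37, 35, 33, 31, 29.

Check differences: 37 - 39 = -2
35 - 37 = -2
Common difference d = -2.
First term a = 39.
Formula: S_i = 39 - 2*i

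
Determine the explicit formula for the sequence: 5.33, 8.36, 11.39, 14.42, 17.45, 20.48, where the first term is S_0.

Check differences: 8.36 - 5.33 = 3.03
11.39 - 8.36 = 3.03
Common difference d = 3.03.
First term a = 5.33.
Formula: S_i = 5.33 + 3.03*i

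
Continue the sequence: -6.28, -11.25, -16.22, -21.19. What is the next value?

Differences: -11.25 - -6.28 = -4.97
This is an arithmetic sequence with common difference d = -4.97.
Next term = -21.19 + -4.97 = -26.16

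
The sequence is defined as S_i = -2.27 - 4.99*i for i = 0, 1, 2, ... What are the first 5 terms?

This is an arithmetic sequence.
i=0: S_0 = -2.27 + -4.99*0 = -2.27
i=1: S_1 = -2.27 + -4.99*1 = -7.26
i=2: S_2 = -2.27 + -4.99*2 = -12.25
i=3: S_3 = -2.27 + -4.99*3 = -17.24
i=4: S_4 = -2.27 + -4.99*4 = -22.23
The first 5 terms are: [-2.27, -7.26, -12.25, -17.24, -22.23]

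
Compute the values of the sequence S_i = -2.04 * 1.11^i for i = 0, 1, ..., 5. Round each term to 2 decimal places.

This is a geometric sequence.
i=0: S_0 = -2.04 * 1.11^0 = -2.04
i=1: S_1 = -2.04 * 1.11^1 ≈ -2.26
i=2: S_2 = -2.04 * 1.11^2 ≈ -2.51
i=3: S_3 = -2.04 * 1.11^3 ≈ -2.79
i=4: S_4 = -2.04 * 1.11^4 ≈ -3.1
i=5: S_5 = -2.04 * 1.11^5 ≈ -3.44
The first 6 terms are: [-2.04, -2.26, -2.51, -2.79, -3.1, -3.44]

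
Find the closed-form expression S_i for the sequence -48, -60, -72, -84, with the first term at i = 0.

Check differences: -60 - -48 = -12
-72 - -60 = -12
Common difference d = -12.
First term a = -48.
Formula: S_i = -48 - 12*i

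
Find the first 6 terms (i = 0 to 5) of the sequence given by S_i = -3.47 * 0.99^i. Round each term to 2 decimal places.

This is a geometric sequence.
i=0: S_0 = -3.47 * 0.99^0 = -3.47
i=1: S_1 = -3.47 * 0.99^1 ≈ -3.44
i=2: S_2 = -3.47 * 0.99^2 ≈ -3.4
i=3: S_3 = -3.47 * 0.99^3 ≈ -3.37
i=4: S_4 = -3.47 * 0.99^4 ≈ -3.33
i=5: S_5 = -3.47 * 0.99^5 ≈ -3.3
The first 6 terms are: [-3.47, -3.44, -3.4, -3.37, -3.33, -3.3]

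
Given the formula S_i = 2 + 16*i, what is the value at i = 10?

S_10 = 2 + 16*10 = 2 + 160 = 162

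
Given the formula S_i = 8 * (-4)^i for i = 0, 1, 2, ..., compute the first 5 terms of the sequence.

This is a geometric sequence.
i=0: S_0 = 8 * (-4)^0 = 8
i=1: S_1 = 8 * (-4)^1 = -32
i=2: S_2 = 8 * (-4)^2 = 128
i=3: S_3 = 8 * (-4)^3 = -512
i=4: S_4 = 8 * (-4)^4 = 2048
The first 5 terms are: [8, -32, 128, -512, 2048]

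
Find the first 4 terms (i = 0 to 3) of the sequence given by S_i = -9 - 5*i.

This is an arithmetic sequence.
i=0: S_0 = -9 + -5*0 = -9
i=1: S_1 = -9 + -5*1 = -14
i=2: S_2 = -9 + -5*2 = -19
i=3: S_3 = -9 + -5*3 = -24
The first 4 terms are: [-9, -14, -19, -24]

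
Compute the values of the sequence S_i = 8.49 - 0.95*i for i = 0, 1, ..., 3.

This is an arithmetic sequence.
i=0: S_0 = 8.49 + -0.95*0 = 8.49
i=1: S_1 = 8.49 + -0.95*1 = 7.54
i=2: S_2 = 8.49 + -0.95*2 = 6.59
i=3: S_3 = 8.49 + -0.95*3 = 5.64
The first 4 terms are: [8.49, 7.54, 6.59, 5.64]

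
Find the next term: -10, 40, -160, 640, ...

Ratios: 40 / -10 = -4.0
This is a geometric sequence with common ratio r = -4.
Next term = 640 * -4 = -2560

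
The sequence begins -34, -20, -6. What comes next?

Differences: -20 - -34 = 14
This is an arithmetic sequence with common difference d = 14.
Next term = -6 + 14 = 8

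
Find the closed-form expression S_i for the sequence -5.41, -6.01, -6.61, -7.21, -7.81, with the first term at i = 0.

Check differences: -6.01 - -5.41 = -0.6
-6.61 - -6.01 = -0.6
Common difference d = -0.6.
First term a = -5.41.
Formula: S_i = -5.41 - 0.60*i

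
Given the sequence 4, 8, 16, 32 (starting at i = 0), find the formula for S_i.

Check ratios: 8 / 4 = 2.0
Common ratio r = 2.
First term a = 4.
Formula: S_i = 4 * 2^i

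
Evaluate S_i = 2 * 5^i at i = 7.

S_7 = 2 * 5^7 = 2 * 78125 = 156250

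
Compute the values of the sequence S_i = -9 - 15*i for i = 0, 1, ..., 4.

This is an arithmetic sequence.
i=0: S_0 = -9 + -15*0 = -9
i=1: S_1 = -9 + -15*1 = -24
i=2: S_2 = -9 + -15*2 = -39
i=3: S_3 = -9 + -15*3 = -54
i=4: S_4 = -9 + -15*4 = -69
The first 5 terms are: [-9, -24, -39, -54, -69]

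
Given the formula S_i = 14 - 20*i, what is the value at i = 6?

S_6 = 14 + -20*6 = 14 + -120 = -106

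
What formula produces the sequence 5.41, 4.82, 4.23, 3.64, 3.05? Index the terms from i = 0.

Check differences: 4.82 - 5.41 = -0.59
4.23 - 4.82 = -0.59
Common difference d = -0.59.
First term a = 5.41.
Formula: S_i = 5.41 - 0.59*i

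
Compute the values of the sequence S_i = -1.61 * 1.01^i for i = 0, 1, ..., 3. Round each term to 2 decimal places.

This is a geometric sequence.
i=0: S_0 = -1.61 * 1.01^0 = -1.61
i=1: S_1 = -1.61 * 1.01^1 ≈ -1.63
i=2: S_2 = -1.61 * 1.01^2 ≈ -1.64
i=3: S_3 = -1.61 * 1.01^3 ≈ -1.66
The first 4 terms are: [-1.61, -1.63, -1.64, -1.66]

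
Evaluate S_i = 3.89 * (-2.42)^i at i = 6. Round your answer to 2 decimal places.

S_6 = 3.89 * (-2.42)^6 ≈ 3.89 * 200.8594 ≈ 781.34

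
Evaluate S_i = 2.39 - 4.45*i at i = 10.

S_10 = 2.39 + -4.45*10 = 2.39 + -44.5 = -42.11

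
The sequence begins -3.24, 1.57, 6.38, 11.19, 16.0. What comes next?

Differences: 1.57 - -3.24 = 4.81
This is an arithmetic sequence with common difference d = 4.81.
Next term = 16.0 + 4.81 = 20.81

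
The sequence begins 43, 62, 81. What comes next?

Differences: 62 - 43 = 19
This is an arithmetic sequence with common difference d = 19.
Next term = 81 + 19 = 100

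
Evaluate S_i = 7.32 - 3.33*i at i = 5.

S_5 = 7.32 + -3.33*5 = 7.32 + -16.65 = -9.33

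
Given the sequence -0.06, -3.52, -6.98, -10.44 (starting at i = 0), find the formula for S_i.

Check differences: -3.52 - -0.06 = -3.46
-6.98 - -3.52 = -3.46
Common difference d = -3.46.
First term a = -0.06.
Formula: S_i = -0.06 - 3.46*i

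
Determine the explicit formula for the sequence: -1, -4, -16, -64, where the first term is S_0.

Check ratios: -4 / -1 = 4.0
Common ratio r = 4.
First term a = -1.
Formula: S_i = -1 * 4^i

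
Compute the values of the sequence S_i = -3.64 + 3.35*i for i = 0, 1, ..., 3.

This is an arithmetic sequence.
i=0: S_0 = -3.64 + 3.35*0 = -3.64
i=1: S_1 = -3.64 + 3.35*1 = -0.29
i=2: S_2 = -3.64 + 3.35*2 = 3.06
i=3: S_3 = -3.64 + 3.35*3 = 6.41
The first 4 terms are: [-3.64, -0.29, 3.06, 6.41]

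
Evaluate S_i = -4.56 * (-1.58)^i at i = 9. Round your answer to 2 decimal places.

S_9 = -4.56 * (-1.58)^9 ≈ -4.56 * -61.364 ≈ 279.82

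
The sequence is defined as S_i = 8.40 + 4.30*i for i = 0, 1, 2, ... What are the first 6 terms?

This is an arithmetic sequence.
i=0: S_0 = 8.4 + 4.3*0 = 8.4
i=1: S_1 = 8.4 + 4.3*1 = 12.7
i=2: S_2 = 8.4 + 4.3*2 = 17.0
i=3: S_3 = 8.4 + 4.3*3 = 21.3
i=4: S_4 = 8.4 + 4.3*4 = 25.6
i=5: S_5 = 8.4 + 4.3*5 = 29.9
The first 6 terms are: [8.4, 12.7, 17.0, 21.3, 25.6, 29.9]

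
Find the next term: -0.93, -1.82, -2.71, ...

Differences: -1.82 - -0.93 = -0.89
This is an arithmetic sequence with common difference d = -0.89.
Next term = -2.71 + -0.89 = -3.6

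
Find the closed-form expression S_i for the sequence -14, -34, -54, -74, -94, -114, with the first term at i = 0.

Check differences: -34 - -14 = -20
-54 - -34 = -20
Common difference d = -20.
First term a = -14.
Formula: S_i = -14 - 20*i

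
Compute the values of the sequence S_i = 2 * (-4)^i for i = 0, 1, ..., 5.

This is a geometric sequence.
i=0: S_0 = 2 * (-4)^0 = 2
i=1: S_1 = 2 * (-4)^1 = -8
i=2: S_2 = 2 * (-4)^2 = 32
i=3: S_3 = 2 * (-4)^3 = -128
i=4: S_4 = 2 * (-4)^4 = 512
i=5: S_5 = 2 * (-4)^5 = -2048
The first 6 terms are: [2, -8, 32, -128, 512, -2048]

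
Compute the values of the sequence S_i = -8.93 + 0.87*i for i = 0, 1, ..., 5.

This is an arithmetic sequence.
i=0: S_0 = -8.93 + 0.87*0 = -8.93
i=1: S_1 = -8.93 + 0.87*1 = -8.06
i=2: S_2 = -8.93 + 0.87*2 = -7.19
i=3: S_3 = -8.93 + 0.87*3 = -6.32
i=4: S_4 = -8.93 + 0.87*4 = -5.45
i=5: S_5 = -8.93 + 0.87*5 = -4.58
The first 6 terms are: [-8.93, -8.06, -7.19, -6.32, -5.45, -4.58]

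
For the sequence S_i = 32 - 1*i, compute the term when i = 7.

S_7 = 32 + -1*7 = 32 + -7 = 25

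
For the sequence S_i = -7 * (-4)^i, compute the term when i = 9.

S_9 = -7 * (-4)^9 = -7 * -262144 = 1835008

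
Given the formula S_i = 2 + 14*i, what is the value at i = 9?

S_9 = 2 + 14*9 = 2 + 126 = 128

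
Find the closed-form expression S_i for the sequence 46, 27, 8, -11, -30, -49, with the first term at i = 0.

Check differences: 27 - 46 = -19
8 - 27 = -19
Common difference d = -19.
First term a = 46.
Formula: S_i = 46 - 19*i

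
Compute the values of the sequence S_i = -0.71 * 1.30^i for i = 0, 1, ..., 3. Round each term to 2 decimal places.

This is a geometric sequence.
i=0: S_0 = -0.71 * 1.3^0 = -0.71
i=1: S_1 = -0.71 * 1.3^1 ≈ -0.92
i=2: S_2 = -0.71 * 1.3^2 ≈ -1.2
i=3: S_3 = -0.71 * 1.3^3 ≈ -1.56
The first 4 terms are: [-0.71, -0.92, -1.2, -1.56]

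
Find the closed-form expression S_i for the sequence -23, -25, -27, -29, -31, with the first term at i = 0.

Check differences: -25 - -23 = -2
-27 - -25 = -2
Common difference d = -2.
First term a = -23.
Formula: S_i = -23 - 2*i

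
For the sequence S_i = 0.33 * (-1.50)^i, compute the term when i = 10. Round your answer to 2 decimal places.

S_10 = 0.33 * (-1.5)^10 ≈ 0.33 * 57.665 ≈ 19.03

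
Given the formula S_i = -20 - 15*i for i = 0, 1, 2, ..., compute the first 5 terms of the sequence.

This is an arithmetic sequence.
i=0: S_0 = -20 + -15*0 = -20
i=1: S_1 = -20 + -15*1 = -35
i=2: S_2 = -20 + -15*2 = -50
i=3: S_3 = -20 + -15*3 = -65
i=4: S_4 = -20 + -15*4 = -80
The first 5 terms are: [-20, -35, -50, -65, -80]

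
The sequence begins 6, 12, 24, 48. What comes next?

Ratios: 12 / 6 = 2.0
This is a geometric sequence with common ratio r = 2.
Next term = 48 * 2 = 96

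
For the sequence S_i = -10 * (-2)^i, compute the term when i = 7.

S_7 = -10 * (-2)^7 = -10 * -128 = 1280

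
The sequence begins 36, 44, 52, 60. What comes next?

Differences: 44 - 36 = 8
This is an arithmetic sequence with common difference d = 8.
Next term = 60 + 8 = 68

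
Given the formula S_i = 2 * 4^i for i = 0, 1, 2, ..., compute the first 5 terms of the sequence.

This is a geometric sequence.
i=0: S_0 = 2 * 4^0 = 2
i=1: S_1 = 2 * 4^1 = 8
i=2: S_2 = 2 * 4^2 = 32
i=3: S_3 = 2 * 4^3 = 128
i=4: S_4 = 2 * 4^4 = 512
The first 5 terms are: [2, 8, 32, 128, 512]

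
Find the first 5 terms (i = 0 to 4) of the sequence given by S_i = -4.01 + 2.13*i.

This is an arithmetic sequence.
i=0: S_0 = -4.01 + 2.13*0 = -4.01
i=1: S_1 = -4.01 + 2.13*1 = -1.88
i=2: S_2 = -4.01 + 2.13*2 = 0.25
i=3: S_3 = -4.01 + 2.13*3 = 2.38
i=4: S_4 = -4.01 + 2.13*4 = 4.51
The first 5 terms are: [-4.01, -1.88, 0.25, 2.38, 4.51]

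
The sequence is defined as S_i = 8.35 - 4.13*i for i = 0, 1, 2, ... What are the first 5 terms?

This is an arithmetic sequence.
i=0: S_0 = 8.35 + -4.13*0 = 8.35
i=1: S_1 = 8.35 + -4.13*1 = 4.22
i=2: S_2 = 8.35 + -4.13*2 = 0.09
i=3: S_3 = 8.35 + -4.13*3 = -4.04
i=4: S_4 = 8.35 + -4.13*4 = -8.17
The first 5 terms are: [8.35, 4.22, 0.09, -4.04, -8.17]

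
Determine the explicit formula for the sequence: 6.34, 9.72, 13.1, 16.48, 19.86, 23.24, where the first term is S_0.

Check differences: 9.72 - 6.34 = 3.38
13.1 - 9.72 = 3.38
Common difference d = 3.38.
First term a = 6.34.
Formula: S_i = 6.34 + 3.38*i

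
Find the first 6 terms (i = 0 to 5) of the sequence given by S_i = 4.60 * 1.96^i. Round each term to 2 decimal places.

This is a geometric sequence.
i=0: S_0 = 4.6 * 1.96^0 = 4.6
i=1: S_1 = 4.6 * 1.96^1 ≈ 9.02
i=2: S_2 = 4.6 * 1.96^2 ≈ 17.67
i=3: S_3 = 4.6 * 1.96^3 ≈ 34.64
i=4: S_4 = 4.6 * 1.96^4 ≈ 67.89
i=5: S_5 = 4.6 * 1.96^5 ≈ 133.06
The first 6 terms are: [4.6, 9.02, 17.67, 34.64, 67.89, 133.06]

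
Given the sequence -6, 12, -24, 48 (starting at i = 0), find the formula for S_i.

Check ratios: 12 / -6 = -2.0
Common ratio r = -2.
First term a = -6.
Formula: S_i = -6 * (-2)^i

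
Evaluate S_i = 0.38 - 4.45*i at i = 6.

S_6 = 0.38 + -4.45*6 = 0.38 + -26.7 = -26.32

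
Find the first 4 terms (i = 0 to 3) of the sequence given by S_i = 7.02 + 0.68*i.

This is an arithmetic sequence.
i=0: S_0 = 7.02 + 0.68*0 = 7.02
i=1: S_1 = 7.02 + 0.68*1 = 7.7
i=2: S_2 = 7.02 + 0.68*2 = 8.38
i=3: S_3 = 7.02 + 0.68*3 = 9.06
The first 4 terms are: [7.02, 7.7, 8.38, 9.06]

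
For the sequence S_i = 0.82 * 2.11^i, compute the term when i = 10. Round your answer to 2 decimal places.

S_10 = 0.82 * 2.11^10 ≈ 0.82 * 1749.1399 ≈ 1434.29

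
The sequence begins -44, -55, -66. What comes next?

Differences: -55 - -44 = -11
This is an arithmetic sequence with common difference d = -11.
Next term = -66 + -11 = -77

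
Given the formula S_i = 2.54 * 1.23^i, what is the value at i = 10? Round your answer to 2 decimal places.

S_10 = 2.54 * 1.23^10 ≈ 2.54 * 7.9259 ≈ 20.13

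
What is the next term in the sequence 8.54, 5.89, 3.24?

Differences: 5.89 - 8.54 = -2.65
This is an arithmetic sequence with common difference d = -2.65.
Next term = 3.24 + -2.65 = 0.59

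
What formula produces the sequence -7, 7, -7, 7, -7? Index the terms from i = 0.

Check ratios: 7 / -7 = -1.0
Common ratio r = -1.
First term a = -7.
Formula: S_i = -7 * (-1)^i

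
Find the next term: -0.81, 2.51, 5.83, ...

Differences: 2.51 - -0.81 = 3.32
This is an arithmetic sequence with common difference d = 3.32.
Next term = 5.83 + 3.32 = 9.15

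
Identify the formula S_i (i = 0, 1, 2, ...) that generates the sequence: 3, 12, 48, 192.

Check ratios: 12 / 3 = 4.0
Common ratio r = 4.
First term a = 3.
Formula: S_i = 3 * 4^i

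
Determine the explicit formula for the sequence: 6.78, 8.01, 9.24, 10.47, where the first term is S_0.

Check differences: 8.01 - 6.78 = 1.23
9.24 - 8.01 = 1.23
Common difference d = 1.23.
First term a = 6.78.
Formula: S_i = 6.78 + 1.23*i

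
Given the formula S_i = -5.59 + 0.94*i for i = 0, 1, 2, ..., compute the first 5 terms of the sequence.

This is an arithmetic sequence.
i=0: S_0 = -5.59 + 0.94*0 = -5.59
i=1: S_1 = -5.59 + 0.94*1 = -4.65
i=2: S_2 = -5.59 + 0.94*2 = -3.71
i=3: S_3 = -5.59 + 0.94*3 = -2.77
i=4: S_4 = -5.59 + 0.94*4 = -1.83
The first 5 terms are: [-5.59, -4.65, -3.71, -2.77, -1.83]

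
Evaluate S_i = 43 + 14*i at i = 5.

S_5 = 43 + 14*5 = 43 + 70 = 113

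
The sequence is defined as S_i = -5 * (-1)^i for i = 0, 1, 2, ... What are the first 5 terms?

This is a geometric sequence.
i=0: S_0 = -5 * (-1)^0 = -5
i=1: S_1 = -5 * (-1)^1 = 5
i=2: S_2 = -5 * (-1)^2 = -5
i=3: S_3 = -5 * (-1)^3 = 5
i=4: S_4 = -5 * (-1)^4 = -5
The first 5 terms are: [-5, 5, -5, 5, -5]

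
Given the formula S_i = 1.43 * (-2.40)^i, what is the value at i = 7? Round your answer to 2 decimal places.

S_7 = 1.43 * (-2.4)^7 ≈ 1.43 * -458.6471 ≈ -655.87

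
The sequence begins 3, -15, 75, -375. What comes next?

Ratios: -15 / 3 = -5.0
This is a geometric sequence with common ratio r = -5.
Next term = -375 * -5 = 1875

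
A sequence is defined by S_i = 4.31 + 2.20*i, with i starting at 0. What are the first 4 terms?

This is an arithmetic sequence.
i=0: S_0 = 4.31 + 2.2*0 = 4.31
i=1: S_1 = 4.31 + 2.2*1 = 6.51
i=2: S_2 = 4.31 + 2.2*2 = 8.71
i=3: S_3 = 4.31 + 2.2*3 = 10.91
The first 4 terms are: [4.31, 6.51, 8.71, 10.91]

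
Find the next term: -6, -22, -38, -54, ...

Differences: -22 - -6 = -16
This is an arithmetic sequence with common difference d = -16.
Next term = -54 + -16 = -70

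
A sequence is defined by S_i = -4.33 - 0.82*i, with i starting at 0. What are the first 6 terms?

This is an arithmetic sequence.
i=0: S_0 = -4.33 + -0.82*0 = -4.33
i=1: S_1 = -4.33 + -0.82*1 = -5.15
i=2: S_2 = -4.33 + -0.82*2 = -5.97
i=3: S_3 = -4.33 + -0.82*3 = -6.79
i=4: S_4 = -4.33 + -0.82*4 = -7.61
i=5: S_5 = -4.33 + -0.82*5 = -8.43
The first 6 terms are: [-4.33, -5.15, -5.97, -6.79, -7.61, -8.43]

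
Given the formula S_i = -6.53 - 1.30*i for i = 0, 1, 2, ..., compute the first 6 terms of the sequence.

This is an arithmetic sequence.
i=0: S_0 = -6.53 + -1.3*0 = -6.53
i=1: S_1 = -6.53 + -1.3*1 = -7.83
i=2: S_2 = -6.53 + -1.3*2 = -9.13
i=3: S_3 = -6.53 + -1.3*3 = -10.43
i=4: S_4 = -6.53 + -1.3*4 = -11.73
i=5: S_5 = -6.53 + -1.3*5 = -13.03
The first 6 terms are: [-6.53, -7.83, -9.13, -10.43, -11.73, -13.03]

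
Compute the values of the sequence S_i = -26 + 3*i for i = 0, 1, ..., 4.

This is an arithmetic sequence.
i=0: S_0 = -26 + 3*0 = -26
i=1: S_1 = -26 + 3*1 = -23
i=2: S_2 = -26 + 3*2 = -20
i=3: S_3 = -26 + 3*3 = -17
i=4: S_4 = -26 + 3*4 = -14
The first 5 terms are: [-26, -23, -20, -17, -14]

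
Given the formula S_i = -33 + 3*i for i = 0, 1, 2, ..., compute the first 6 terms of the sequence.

This is an arithmetic sequence.
i=0: S_0 = -33 + 3*0 = -33
i=1: S_1 = -33 + 3*1 = -30
i=2: S_2 = -33 + 3*2 = -27
i=3: S_3 = -33 + 3*3 = -24
i=4: S_4 = -33 + 3*4 = -21
i=5: S_5 = -33 + 3*5 = -18
The first 6 terms are: [-33, -30, -27, -24, -21, -18]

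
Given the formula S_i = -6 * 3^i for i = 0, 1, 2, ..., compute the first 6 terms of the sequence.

This is a geometric sequence.
i=0: S_0 = -6 * 3^0 = -6
i=1: S_1 = -6 * 3^1 = -18
i=2: S_2 = -6 * 3^2 = -54
i=3: S_3 = -6 * 3^3 = -162
i=4: S_4 = -6 * 3^4 = -486
i=5: S_5 = -6 * 3^5 = -1458
The first 6 terms are: [-6, -18, -54, -162, -486, -1458]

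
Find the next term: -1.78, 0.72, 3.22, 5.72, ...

Differences: 0.72 - -1.78 = 2.5
This is an arithmetic sequence with common difference d = 2.5.
Next term = 5.72 + 2.5 = 8.22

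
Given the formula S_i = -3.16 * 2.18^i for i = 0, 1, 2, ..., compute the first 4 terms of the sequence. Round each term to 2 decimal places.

This is a geometric sequence.
i=0: S_0 = -3.16 * 2.18^0 = -3.16
i=1: S_1 = -3.16 * 2.18^1 ≈ -6.89
i=2: S_2 = -3.16 * 2.18^2 ≈ -15.02
i=3: S_3 = -3.16 * 2.18^3 ≈ -32.74
The first 4 terms are: [-3.16, -6.89, -15.02, -32.74]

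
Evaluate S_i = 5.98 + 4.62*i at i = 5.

S_5 = 5.98 + 4.62*5 = 5.98 + 23.1 = 29.08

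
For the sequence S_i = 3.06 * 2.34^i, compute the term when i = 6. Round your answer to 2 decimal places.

S_6 = 3.06 * 2.34^6 ≈ 3.06 * 164.1705 ≈ 502.36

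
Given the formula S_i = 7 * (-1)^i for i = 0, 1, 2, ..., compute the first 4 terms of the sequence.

This is a geometric sequence.
i=0: S_0 = 7 * (-1)^0 = 7
i=1: S_1 = 7 * (-1)^1 = -7
i=2: S_2 = 7 * (-1)^2 = 7
i=3: S_3 = 7 * (-1)^3 = -7
The first 4 terms are: [7, -7, 7, -7]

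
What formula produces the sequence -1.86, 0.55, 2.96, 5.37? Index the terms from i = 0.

Check differences: 0.55 - -1.86 = 2.41
2.96 - 0.55 = 2.41
Common difference d = 2.41.
First term a = -1.86.
Formula: S_i = -1.86 + 2.41*i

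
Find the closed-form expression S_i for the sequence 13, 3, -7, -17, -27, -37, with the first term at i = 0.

Check differences: 3 - 13 = -10
-7 - 3 = -10
Common difference d = -10.
First term a = 13.
Formula: S_i = 13 - 10*i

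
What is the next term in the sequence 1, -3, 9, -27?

Ratios: -3 / 1 = -3.0
This is a geometric sequence with common ratio r = -3.
Next term = -27 * -3 = 81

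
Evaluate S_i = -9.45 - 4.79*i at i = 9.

S_9 = -9.45 + -4.79*9 = -9.45 + -43.11 = -52.56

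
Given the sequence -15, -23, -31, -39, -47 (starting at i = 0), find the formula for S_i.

Check differences: -23 - -15 = -8
-31 - -23 = -8
Common difference d = -8.
First term a = -15.
Formula: S_i = -15 - 8*i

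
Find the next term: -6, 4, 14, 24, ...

Differences: 4 - -6 = 10
This is an arithmetic sequence with common difference d = 10.
Next term = 24 + 10 = 34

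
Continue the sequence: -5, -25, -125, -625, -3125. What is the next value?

Ratios: -25 / -5 = 5.0
This is a geometric sequence with common ratio r = 5.
Next term = -3125 * 5 = -15625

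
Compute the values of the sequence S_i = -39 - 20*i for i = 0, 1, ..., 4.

This is an arithmetic sequence.
i=0: S_0 = -39 + -20*0 = -39
i=1: S_1 = -39 + -20*1 = -59
i=2: S_2 = -39 + -20*2 = -79
i=3: S_3 = -39 + -20*3 = -99
i=4: S_4 = -39 + -20*4 = -119
The first 5 terms are: [-39, -59, -79, -99, -119]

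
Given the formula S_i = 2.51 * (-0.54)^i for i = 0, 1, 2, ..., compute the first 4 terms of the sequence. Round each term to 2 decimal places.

This is a geometric sequence.
i=0: S_0 = 2.51 * (-0.54)^0 = 2.51
i=1: S_1 = 2.51 * (-0.54)^1 ≈ -1.36
i=2: S_2 = 2.51 * (-0.54)^2 ≈ 0.73
i=3: S_3 = 2.51 * (-0.54)^3 ≈ -0.4
The first 4 terms are: [2.51, -1.36, 0.73, -0.4]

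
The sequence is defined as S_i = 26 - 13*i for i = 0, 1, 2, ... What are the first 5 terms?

This is an arithmetic sequence.
i=0: S_0 = 26 + -13*0 = 26
i=1: S_1 = 26 + -13*1 = 13
i=2: S_2 = 26 + -13*2 = 0
i=3: S_3 = 26 + -13*3 = -13
i=4: S_4 = 26 + -13*4 = -26
The first 5 terms are: [26, 13, 0, -13, -26]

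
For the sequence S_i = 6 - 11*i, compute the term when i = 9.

S_9 = 6 + -11*9 = 6 + -99 = -93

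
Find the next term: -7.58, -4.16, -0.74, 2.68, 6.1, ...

Differences: -4.16 - -7.58 = 3.42
This is an arithmetic sequence with common difference d = 3.42.
Next term = 6.1 + 3.42 = 9.52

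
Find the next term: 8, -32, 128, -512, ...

Ratios: -32 / 8 = -4.0
This is a geometric sequence with common ratio r = -4.
Next term = -512 * -4 = 2048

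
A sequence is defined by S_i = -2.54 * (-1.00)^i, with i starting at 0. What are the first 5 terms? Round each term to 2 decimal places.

This is a geometric sequence.
i=0: S_0 = -2.54 * (-1.0)^0 = -2.54
i=1: S_1 = -2.54 * (-1.0)^1 = 2.54
i=2: S_2 = -2.54 * (-1.0)^2 = -2.54
i=3: S_3 = -2.54 * (-1.0)^3 = 2.54
i=4: S_4 = -2.54 * (-1.0)^4 = -2.54
The first 5 terms are: [-2.54, 2.54, -2.54, 2.54, -2.54]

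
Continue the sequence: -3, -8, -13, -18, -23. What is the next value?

Differences: -8 - -3 = -5
This is an arithmetic sequence with common difference d = -5.
Next term = -23 + -5 = -28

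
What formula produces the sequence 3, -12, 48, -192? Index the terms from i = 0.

Check ratios: -12 / 3 = -4.0
Common ratio r = -4.
First term a = 3.
Formula: S_i = 3 * (-4)^i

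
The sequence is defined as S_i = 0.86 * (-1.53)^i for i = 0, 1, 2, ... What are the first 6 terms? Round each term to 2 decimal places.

This is a geometric sequence.
i=0: S_0 = 0.86 * (-1.53)^0 = 0.86
i=1: S_1 = 0.86 * (-1.53)^1 ≈ -1.32
i=2: S_2 = 0.86 * (-1.53)^2 ≈ 2.01
i=3: S_3 = 0.86 * (-1.53)^3 ≈ -3.08
i=4: S_4 = 0.86 * (-1.53)^4 ≈ 4.71
i=5: S_5 = 0.86 * (-1.53)^5 ≈ -7.21
The first 6 terms are: [0.86, -1.32, 2.01, -3.08, 4.71, -7.21]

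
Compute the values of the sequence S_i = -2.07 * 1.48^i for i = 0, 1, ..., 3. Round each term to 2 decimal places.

This is a geometric sequence.
i=0: S_0 = -2.07 * 1.48^0 = -2.07
i=1: S_1 = -2.07 * 1.48^1 ≈ -3.06
i=2: S_2 = -2.07 * 1.48^2 ≈ -4.53
i=3: S_3 = -2.07 * 1.48^3 ≈ -6.71
The first 4 terms are: [-2.07, -3.06, -4.53, -6.71]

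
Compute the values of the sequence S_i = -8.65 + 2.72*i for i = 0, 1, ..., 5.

This is an arithmetic sequence.
i=0: S_0 = -8.65 + 2.72*0 = -8.65
i=1: S_1 = -8.65 + 2.72*1 = -5.93
i=2: S_2 = -8.65 + 2.72*2 = -3.21
i=3: S_3 = -8.65 + 2.72*3 = -0.49
i=4: S_4 = -8.65 + 2.72*4 = 2.23
i=5: S_5 = -8.65 + 2.72*5 = 4.95
The first 6 terms are: [-8.65, -5.93, -3.21, -0.49, 2.23, 4.95]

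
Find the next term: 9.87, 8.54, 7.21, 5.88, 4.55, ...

Differences: 8.54 - 9.87 = -1.33
This is an arithmetic sequence with common difference d = -1.33.
Next term = 4.55 + -1.33 = 3.22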